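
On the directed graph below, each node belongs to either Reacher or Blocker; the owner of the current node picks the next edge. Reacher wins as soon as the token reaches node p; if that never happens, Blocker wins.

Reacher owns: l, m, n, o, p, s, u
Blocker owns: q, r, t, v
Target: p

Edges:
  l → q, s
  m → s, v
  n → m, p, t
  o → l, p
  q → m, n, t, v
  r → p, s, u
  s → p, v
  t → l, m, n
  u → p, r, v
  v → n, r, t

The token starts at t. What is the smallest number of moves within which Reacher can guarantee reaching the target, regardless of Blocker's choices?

3

A0 = {p}
A1: add {n, o, s, u} — n (Reacher) has n→p; o (Reacher) has o→p; s (Reacher) has s→p; u (Reacher) has u→p.
A2: add {l, m, r} — l (Reacher) has l→s; m (Reacher) has m→s; r (Blocker): all of {p, s, u} already in.
A3: add {t} — t (Blocker): all of {l, m, n} already in.
t enters the attractor at level 3, so Reacher can force the target in 3 moves from there.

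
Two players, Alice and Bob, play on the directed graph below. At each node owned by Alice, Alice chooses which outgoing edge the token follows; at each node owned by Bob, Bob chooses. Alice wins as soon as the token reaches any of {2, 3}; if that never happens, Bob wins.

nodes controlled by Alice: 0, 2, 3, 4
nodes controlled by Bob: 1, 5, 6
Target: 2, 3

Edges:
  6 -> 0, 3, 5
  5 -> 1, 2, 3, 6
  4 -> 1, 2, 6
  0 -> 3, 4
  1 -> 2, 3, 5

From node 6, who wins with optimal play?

Bob

A0 = {2, 3}
A1: add {0, 4} — 0 (Alice) has 0→3; 4 (Alice) has 4→2.
A2 = A1; e.g. 1 (Bob) can still go to 5. Fixed point.
6 never enters the attractor, so Bob can avoid the target forever.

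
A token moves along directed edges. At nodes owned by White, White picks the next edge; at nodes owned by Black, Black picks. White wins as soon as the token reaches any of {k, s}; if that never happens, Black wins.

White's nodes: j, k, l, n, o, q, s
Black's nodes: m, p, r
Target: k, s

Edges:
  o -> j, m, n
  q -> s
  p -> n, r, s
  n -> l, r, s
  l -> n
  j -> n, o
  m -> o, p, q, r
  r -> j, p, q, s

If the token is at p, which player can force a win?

Black

A0 = {k, s}
A1: add {n, q} — n (White) has n→s; q (White) has q→s.
A2: add {j, l, o} — j (White) has j→n; l (White) has l→n; o (White) has o→n.
A3 = A2; e.g. m (Black) can still go to p. Fixed point.
p never enters the attractor, so Black can avoid the target forever.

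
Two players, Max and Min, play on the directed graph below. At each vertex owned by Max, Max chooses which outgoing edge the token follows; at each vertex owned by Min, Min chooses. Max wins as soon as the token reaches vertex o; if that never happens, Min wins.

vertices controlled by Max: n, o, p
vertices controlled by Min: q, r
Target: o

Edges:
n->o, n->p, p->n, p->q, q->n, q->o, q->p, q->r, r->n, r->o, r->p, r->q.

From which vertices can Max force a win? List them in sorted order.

n, o, p

A0 = {o}
A1: add {n} — n (Max) has n→o.
A2: add {p} — p (Max) has p→n.
A3 = A2; e.g. q (Min) can still go to r. Fixed point.
Max's winning region = {n, o, p}.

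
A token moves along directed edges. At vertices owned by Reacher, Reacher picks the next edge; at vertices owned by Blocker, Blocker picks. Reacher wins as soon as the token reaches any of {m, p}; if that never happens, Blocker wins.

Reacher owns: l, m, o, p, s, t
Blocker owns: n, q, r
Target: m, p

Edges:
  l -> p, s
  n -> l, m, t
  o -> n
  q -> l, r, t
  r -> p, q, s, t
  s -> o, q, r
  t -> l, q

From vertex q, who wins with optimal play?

Blocker

A0 = {m, p}
A1: add {l} — l (Reacher) has l→p.
A2: add {t} — t (Reacher) has t→l.
A3: add {n} — n (Blocker): all of {l, m, t} already in.
A4: add {o} — o (Reacher) has o→n.
A5: add {s} — s (Reacher) has s→o.
A6 = A5; e.g. q (Blocker) can still go to r. Fixed point.
q never enters the attractor, so Blocker can avoid the target forever.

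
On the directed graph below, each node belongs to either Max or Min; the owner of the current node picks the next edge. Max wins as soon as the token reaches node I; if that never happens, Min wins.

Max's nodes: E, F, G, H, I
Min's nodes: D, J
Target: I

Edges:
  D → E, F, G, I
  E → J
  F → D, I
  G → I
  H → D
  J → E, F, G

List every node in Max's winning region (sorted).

F, G, I

A0 = {I}
A1: add {F, G} — F (Max) has F→I; G (Max) has G→I.
A2 = A1; e.g. D (Min) can still go to E. Fixed point.
Max's winning region = {F, G, I}.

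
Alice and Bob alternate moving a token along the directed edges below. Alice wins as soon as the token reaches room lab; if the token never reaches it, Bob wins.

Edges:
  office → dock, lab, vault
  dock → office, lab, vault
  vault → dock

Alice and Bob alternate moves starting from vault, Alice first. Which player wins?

Bob

Track states (vertex, player-to-move).
A0 = {(lab,Alice), (lab,Bob)}
A1: add {(office,Alice), (dock,Alice)}.
A2: add {(vault,Bob)}.
A3 = A2; e.g. (office,Bob) stays out. (vault,Alice) never enters ⇒ Bob avoids the target.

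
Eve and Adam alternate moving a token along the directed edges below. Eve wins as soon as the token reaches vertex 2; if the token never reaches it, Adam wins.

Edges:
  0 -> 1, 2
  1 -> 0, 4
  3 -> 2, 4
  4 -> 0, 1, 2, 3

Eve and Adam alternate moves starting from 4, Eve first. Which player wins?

Track states (vertex, player-to-move).
A0 = {(2,Eve), (2,Adam)}
A1: add {(0,Eve), (3,Eve), (4,Eve)}.
(4,Eve) ∈ A1 ⇒ Eve forces the target.

Eve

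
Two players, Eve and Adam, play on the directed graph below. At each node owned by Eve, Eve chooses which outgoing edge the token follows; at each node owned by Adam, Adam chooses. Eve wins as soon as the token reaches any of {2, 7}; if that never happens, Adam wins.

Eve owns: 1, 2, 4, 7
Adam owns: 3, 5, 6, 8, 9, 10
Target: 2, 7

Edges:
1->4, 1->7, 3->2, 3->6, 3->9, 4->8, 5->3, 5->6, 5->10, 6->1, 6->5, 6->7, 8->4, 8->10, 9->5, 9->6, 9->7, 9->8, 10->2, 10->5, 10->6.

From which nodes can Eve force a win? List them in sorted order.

1, 2, 7

A0 = {2, 7}
A1: add {1} — 1 (Eve) has 1→7.
A2 = A1; e.g. 3 (Adam) can still go to 6. Fixed point.
Eve's winning region = {1, 2, 7}.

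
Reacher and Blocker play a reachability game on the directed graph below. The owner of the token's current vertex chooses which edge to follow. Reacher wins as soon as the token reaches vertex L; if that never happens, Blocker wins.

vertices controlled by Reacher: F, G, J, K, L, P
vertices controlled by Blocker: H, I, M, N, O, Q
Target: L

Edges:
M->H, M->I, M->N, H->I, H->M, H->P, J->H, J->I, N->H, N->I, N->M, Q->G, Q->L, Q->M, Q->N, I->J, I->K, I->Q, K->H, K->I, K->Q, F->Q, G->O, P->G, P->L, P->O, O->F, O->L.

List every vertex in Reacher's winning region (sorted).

A0 = {L}
A1: add {P} — P (Reacher) has P→L.
A2 = A1; e.g. F (Reacher) has no edge into A1. Fixed point.
Reacher's winning region = {L, P}.

L, P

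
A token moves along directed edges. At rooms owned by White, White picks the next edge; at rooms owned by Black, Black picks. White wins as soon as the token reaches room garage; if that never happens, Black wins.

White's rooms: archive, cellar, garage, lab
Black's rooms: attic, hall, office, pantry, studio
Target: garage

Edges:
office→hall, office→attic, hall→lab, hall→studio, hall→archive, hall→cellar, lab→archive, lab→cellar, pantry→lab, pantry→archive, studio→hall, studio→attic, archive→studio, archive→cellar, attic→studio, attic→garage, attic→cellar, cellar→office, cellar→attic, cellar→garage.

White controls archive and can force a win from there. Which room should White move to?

A0 = {garage}
A1: add {cellar} — cellar (White) has cellar→garage.
A2: add {archive, lab} — lab (White) has lab→cellar; archive (White) has archive→cellar.
A3: add {pantry} — pantry (Black): all of {lab, archive} already in.
A4 = A3; e.g. office (Black) can still go to hall. Fixed point.
From archive, successor cellar is in the attractor (rank 1); the other successor studio is not.

cellar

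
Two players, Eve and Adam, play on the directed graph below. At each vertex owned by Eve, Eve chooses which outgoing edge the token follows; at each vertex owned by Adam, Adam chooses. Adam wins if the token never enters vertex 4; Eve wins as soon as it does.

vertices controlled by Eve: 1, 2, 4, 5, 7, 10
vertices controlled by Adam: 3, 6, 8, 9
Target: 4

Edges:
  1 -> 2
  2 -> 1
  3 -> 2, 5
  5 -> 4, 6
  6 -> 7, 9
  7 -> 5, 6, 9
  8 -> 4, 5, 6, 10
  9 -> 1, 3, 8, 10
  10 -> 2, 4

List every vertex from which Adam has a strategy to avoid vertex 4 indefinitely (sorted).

A0 = {4}
A1: add {5, 10} — 5 (Eve) has 5→4; 10 (Eve) has 10→4.
A2: add {7} — 7 (Eve) has 7→5.
A3 = A2; e.g. 1 (Eve) has no edge into A2. Fixed point.
Eve's attractor = {4, 5, 7, 10}; Adam avoids the target exactly from the complement.

1, 2, 3, 6, 8, 9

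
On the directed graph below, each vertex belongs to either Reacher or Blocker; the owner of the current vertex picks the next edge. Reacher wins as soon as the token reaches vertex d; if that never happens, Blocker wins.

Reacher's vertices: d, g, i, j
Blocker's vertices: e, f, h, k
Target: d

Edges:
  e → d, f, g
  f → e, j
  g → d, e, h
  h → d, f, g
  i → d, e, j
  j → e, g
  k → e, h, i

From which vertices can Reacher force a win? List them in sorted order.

A0 = {d}
A1: add {g, i} — g (Reacher) has g→d; i (Reacher) has i→d.
A2: add {j} — j (Reacher) has j→g.
A3 = A2; e.g. e (Blocker) can still go to f. Fixed point.
Reacher's winning region = {d, g, i, j}.

d, g, i, j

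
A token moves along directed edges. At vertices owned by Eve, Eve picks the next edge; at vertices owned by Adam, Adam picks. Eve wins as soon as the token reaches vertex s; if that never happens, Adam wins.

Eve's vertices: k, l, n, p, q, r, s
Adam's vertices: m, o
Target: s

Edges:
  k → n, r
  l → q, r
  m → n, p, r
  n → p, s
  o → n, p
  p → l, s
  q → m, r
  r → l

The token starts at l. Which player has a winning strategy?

Adam

A0 = {s}
A1: add {n, p} — n (Eve) has n→s; p (Eve) has p→s.
A2: add {k, o} — k (Eve) has k→n; o (Adam): all of {n, p} already in.
A3 = A2; e.g. l (Eve) has no edge into A2. Fixed point.
l never enters the attractor, so Adam can avoid the target forever.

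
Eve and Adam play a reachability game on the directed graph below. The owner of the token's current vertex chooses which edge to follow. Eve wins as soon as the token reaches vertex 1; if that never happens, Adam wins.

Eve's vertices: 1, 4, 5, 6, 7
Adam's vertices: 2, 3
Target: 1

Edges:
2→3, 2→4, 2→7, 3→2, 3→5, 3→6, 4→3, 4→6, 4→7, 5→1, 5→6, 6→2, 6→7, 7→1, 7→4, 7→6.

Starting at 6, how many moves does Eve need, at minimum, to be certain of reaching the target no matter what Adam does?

A0 = {1}
A1: add {5, 7} — 5 (Eve) has 5→1; 7 (Eve) has 7→1.
A2: add {4, 6} — 4 (Eve) has 4→7; 6 (Eve) has 6→7.
A3 = A2; e.g. 2 (Adam) can still go to 3. Fixed point.
6 enters the attractor at level 2, so Eve can force the target in 2 moves from there.

2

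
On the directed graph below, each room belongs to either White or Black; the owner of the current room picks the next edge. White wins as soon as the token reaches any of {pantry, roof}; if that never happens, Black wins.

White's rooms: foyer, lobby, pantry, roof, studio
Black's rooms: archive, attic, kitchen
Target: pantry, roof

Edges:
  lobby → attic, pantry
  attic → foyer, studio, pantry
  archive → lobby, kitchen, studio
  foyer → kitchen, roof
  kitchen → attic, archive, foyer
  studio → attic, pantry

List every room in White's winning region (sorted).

attic, foyer, lobby, pantry, roof, studio

A0 = {pantry, roof}
A1: add {foyer, lobby, studio} — lobby (White) has lobby→pantry; foyer (White) has foyer→roof; studio (White) has studio→pantry.
A2: add {attic} — attic (Black): all of {foyer, studio, pantry} already in.
A3 = A2; e.g. archive (Black) can still go to kitchen. Fixed point.
White's winning region = {attic, foyer, lobby, pantry, roof, studio}.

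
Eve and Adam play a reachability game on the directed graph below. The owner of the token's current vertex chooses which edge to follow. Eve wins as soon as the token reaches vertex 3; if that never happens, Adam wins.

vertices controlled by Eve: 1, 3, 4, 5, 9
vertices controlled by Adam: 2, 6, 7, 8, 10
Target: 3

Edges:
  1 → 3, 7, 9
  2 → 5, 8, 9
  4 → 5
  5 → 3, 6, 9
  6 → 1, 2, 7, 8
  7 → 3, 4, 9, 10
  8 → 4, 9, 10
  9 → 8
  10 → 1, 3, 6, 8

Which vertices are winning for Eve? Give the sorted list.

1, 3, 4, 5

A0 = {3}
A1: add {1, 5} — 1 (Eve) has 1→3; 5 (Eve) has 5→3.
A2: add {4} — 4 (Eve) has 4→5.
A3 = A2; e.g. 2 (Adam) can still go to 8. Fixed point.
Eve's winning region = {1, 3, 4, 5}.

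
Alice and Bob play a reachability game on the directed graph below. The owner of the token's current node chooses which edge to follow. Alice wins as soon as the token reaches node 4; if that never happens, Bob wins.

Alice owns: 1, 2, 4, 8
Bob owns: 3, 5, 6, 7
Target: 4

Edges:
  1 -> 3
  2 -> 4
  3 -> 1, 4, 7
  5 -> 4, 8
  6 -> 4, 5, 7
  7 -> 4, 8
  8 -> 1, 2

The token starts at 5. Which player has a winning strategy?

A0 = {4}
A1: add {2} — 2 (Alice) has 2→4.
A2: add {8} — 8 (Alice) has 8→2.
A3: add {5, 7} — 5 (Bob): all of {4, 8} already in; 7 (Bob): all of {4, 8} already in.
5 ∈ A3, so Alice can force the target.

Alice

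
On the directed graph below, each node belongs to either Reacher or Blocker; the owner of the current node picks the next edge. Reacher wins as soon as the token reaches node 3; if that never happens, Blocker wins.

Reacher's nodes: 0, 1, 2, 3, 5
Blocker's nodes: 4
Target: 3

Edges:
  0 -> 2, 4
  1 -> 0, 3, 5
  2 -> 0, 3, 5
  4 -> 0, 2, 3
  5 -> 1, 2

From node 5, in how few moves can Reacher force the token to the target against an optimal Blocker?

A0 = {3}
A1: add {1, 2} — 1 (Reacher) has 1→3; 2 (Reacher) has 2→3.
A2: add {0, 5} — 0 (Reacher) has 0→2; 5 (Reacher) has 5→1.
5 enters the attractor at level 2, so Reacher can force the target in 2 moves from there.

2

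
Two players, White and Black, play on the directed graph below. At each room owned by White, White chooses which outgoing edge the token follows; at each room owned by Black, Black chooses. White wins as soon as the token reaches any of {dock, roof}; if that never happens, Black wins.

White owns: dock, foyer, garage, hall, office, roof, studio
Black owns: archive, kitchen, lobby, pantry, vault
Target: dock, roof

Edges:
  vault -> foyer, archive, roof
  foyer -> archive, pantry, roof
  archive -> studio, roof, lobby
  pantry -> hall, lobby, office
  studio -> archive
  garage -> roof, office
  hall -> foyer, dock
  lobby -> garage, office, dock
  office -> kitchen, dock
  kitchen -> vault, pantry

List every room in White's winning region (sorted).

A0 = {dock, roof}
A1: add {foyer, garage, hall, office} — foyer (White) has foyer→roof; garage (White) has garage→roof; hall (White) has hall→dock; office (White) has office→dock.
A2: add {lobby} — lobby (Black): all of {garage, office, dock} already in.
A3: add {pantry} — pantry (Black): all of {hall, lobby, office} already in.
A4 = A3; e.g. vault (Black) can still go to archive. Fixed point.
White's winning region = {dock, foyer, garage, hall, lobby, office, pantry, roof}.

dock, foyer, garage, hall, lobby, office, pantry, roof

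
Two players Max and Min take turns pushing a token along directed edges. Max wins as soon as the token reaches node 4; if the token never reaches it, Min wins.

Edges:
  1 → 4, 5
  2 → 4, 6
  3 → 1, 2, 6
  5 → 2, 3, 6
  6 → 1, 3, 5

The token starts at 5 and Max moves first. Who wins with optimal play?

Track states (vertex, player-to-move).
A0 = {(4,Max), (4,Min)}
A1: add {(1,Max), (2,Max)}.
A2 = A1; e.g. (1,Min) stays out. (5,Max) never enters ⇒ Min avoids the target.

Min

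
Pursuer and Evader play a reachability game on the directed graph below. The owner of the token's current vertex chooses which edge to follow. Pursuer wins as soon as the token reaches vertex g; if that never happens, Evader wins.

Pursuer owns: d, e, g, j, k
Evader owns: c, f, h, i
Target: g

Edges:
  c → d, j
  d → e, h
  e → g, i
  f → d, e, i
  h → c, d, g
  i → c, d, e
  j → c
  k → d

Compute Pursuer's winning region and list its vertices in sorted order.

A0 = {g}
A1: add {e} — e (Pursuer) has e→g.
A2: add {d} — d (Pursuer) has d→e.
A3: add {k} — k (Pursuer) has k→d.
A4 = A3; e.g. c (Evader) can still go to j. Fixed point.
Pursuer's winning region = {d, e, g, k}.

d, e, g, k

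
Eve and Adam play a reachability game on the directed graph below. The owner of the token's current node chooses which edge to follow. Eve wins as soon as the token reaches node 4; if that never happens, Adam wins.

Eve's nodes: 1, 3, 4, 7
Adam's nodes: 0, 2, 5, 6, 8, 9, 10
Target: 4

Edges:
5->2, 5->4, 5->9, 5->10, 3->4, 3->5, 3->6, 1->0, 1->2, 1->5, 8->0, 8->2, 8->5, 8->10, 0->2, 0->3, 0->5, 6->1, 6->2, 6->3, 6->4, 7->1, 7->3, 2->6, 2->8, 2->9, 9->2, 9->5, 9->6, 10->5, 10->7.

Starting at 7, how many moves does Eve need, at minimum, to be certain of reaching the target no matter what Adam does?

A0 = {4}
A1: add {3} — 3 (Eve) has 3→4.
A2: add {7} — 7 (Eve) has 7→3.
A3 = A2; e.g. 0 (Adam) can still go to 2. Fixed point.
7 enters the attractor at level 2, so Eve can force the target in 2 moves from there.

2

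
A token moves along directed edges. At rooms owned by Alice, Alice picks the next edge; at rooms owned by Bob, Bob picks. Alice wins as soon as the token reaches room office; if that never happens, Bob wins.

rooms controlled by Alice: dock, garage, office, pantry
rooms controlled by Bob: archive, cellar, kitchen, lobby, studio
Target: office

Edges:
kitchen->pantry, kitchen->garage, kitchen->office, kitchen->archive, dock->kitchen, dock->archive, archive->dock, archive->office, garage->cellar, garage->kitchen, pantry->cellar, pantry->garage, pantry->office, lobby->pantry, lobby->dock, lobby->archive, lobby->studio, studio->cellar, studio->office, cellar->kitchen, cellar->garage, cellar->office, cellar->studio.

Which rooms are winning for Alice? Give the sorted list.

A0 = {office}
A1: add {pantry} — pantry (Alice) has pantry→office.
A2 = A1; e.g. cellar (Bob) can still go to kitchen. Fixed point.
Alice's winning region = {office, pantry}.

office, pantry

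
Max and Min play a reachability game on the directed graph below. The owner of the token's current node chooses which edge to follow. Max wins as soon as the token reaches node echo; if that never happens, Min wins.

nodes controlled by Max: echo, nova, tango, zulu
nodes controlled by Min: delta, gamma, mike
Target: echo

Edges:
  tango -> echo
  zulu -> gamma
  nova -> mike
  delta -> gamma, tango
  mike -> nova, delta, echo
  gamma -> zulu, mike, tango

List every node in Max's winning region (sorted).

echo, tango

A0 = {echo}
A1: add {tango} — tango (Max) has tango→echo.
A2 = A1; e.g. zulu (Max) has no edge into A1. Fixed point.
Max's winning region = {echo, tango}.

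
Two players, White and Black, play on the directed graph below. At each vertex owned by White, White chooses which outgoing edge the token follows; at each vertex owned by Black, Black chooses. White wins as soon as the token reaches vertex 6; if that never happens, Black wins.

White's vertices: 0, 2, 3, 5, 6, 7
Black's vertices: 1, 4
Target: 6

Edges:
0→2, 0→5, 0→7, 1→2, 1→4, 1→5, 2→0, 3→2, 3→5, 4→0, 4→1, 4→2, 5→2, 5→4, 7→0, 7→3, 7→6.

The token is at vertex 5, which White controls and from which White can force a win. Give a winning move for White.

2

A0 = {6}
A1: add {7} — 7 (White) has 7→6.
A2: add {0} — 0 (White) has 0→7.
A3: add {2} — 2 (White) has 2→0.
A4: add {3, 5} — 3 (White) has 3→2; 5 (White) has 5→2.
A5 = A4; e.g. 1 (Black) can still go to 4. Fixed point.
From 5, successor 2 is in the attractor (rank 3); the other successor 4 is not.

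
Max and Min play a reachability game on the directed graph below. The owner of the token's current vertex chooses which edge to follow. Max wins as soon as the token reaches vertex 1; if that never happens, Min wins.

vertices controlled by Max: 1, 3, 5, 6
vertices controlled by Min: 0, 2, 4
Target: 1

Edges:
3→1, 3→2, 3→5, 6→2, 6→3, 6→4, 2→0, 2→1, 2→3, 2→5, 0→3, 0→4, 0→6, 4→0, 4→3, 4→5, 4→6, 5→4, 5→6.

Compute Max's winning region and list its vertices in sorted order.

1, 3, 5, 6

A0 = {1}
A1: add {3} — 3 (Max) has 3→1.
A2: add {6} — 6 (Max) has 6→3.
A3: add {5} — 5 (Max) has 5→6.
A4 = A3; e.g. 0 (Min) can still go to 4. Fixed point.
Max's winning region = {1, 3, 5, 6}.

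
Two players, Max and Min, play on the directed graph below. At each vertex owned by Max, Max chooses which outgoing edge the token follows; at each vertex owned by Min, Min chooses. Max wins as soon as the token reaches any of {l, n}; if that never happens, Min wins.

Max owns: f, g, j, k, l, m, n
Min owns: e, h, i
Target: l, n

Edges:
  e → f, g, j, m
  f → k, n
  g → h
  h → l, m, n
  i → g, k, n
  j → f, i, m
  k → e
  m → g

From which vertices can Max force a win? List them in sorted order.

f, j, l, n

A0 = {l, n}
A1: add {f} — f (Max) has f→n.
A2: add {j} — j (Max) has j→f.
A3 = A2; e.g. e (Min) can still go to g. Fixed point.
Max's winning region = {f, j, l, n}.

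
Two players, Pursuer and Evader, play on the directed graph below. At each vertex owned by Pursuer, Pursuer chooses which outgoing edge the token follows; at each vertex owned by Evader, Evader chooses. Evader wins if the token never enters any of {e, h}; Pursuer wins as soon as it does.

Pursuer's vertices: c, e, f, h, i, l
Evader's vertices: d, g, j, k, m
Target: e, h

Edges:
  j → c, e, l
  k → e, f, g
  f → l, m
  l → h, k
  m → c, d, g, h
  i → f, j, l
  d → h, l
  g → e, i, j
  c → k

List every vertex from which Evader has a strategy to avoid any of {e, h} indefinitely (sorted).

c, g, j, k, m

A0 = {e, h}
A1: add {l} — l (Pursuer) has l→h.
A2: add {d, f, i} — d (Evader): all of {h, l} already in; f (Pursuer) has f→l; i (Pursuer) has i→l.
A3 = A2; e.g. c (Pursuer) has no edge into A2. Fixed point.
Pursuer's attractor = {d, e, f, h, i, l}; Evader avoids the target exactly from the complement.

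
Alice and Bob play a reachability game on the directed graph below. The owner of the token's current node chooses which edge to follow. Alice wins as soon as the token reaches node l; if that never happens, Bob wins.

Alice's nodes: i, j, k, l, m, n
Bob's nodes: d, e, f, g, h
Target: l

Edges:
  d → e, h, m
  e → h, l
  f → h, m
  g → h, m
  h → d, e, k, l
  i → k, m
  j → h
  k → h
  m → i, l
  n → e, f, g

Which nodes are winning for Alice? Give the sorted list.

i, l, m

A0 = {l}
A1: add {m} — m (Alice) has m→l.
A2: add {i} — i (Alice) has i→m.
A3 = A2; e.g. d (Bob) can still go to e. Fixed point.
Alice's winning region = {i, l, m}.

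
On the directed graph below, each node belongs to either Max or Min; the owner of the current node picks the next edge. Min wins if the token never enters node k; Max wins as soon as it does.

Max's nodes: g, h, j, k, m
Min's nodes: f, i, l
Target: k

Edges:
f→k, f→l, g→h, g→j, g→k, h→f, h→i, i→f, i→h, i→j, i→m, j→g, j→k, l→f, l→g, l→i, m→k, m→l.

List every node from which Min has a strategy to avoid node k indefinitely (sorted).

f, h, i, l

A0 = {k}
A1: add {g, j, m} — g (Max) has g→k; j (Max) has j→k; m (Max) has m→k.
A2 = A1; e.g. f (Min) can still go to l. Fixed point.
Max's attractor = {g, j, k, m}; Min avoids the target exactly from the complement.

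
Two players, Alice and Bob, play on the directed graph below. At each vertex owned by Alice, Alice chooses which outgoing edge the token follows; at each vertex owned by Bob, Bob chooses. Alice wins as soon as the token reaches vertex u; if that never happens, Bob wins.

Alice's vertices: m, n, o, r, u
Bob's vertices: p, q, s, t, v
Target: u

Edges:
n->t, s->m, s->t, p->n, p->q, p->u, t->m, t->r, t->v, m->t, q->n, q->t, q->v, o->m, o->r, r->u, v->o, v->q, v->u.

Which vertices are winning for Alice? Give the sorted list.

A0 = {u}
A1: add {r} — r (Alice) has r→u.
A2: add {o} — o (Alice) has o→r.
A3 = A2; e.g. m (Alice) has no edge into A2. Fixed point.
Alice's winning region = {o, r, u}.

o, r, u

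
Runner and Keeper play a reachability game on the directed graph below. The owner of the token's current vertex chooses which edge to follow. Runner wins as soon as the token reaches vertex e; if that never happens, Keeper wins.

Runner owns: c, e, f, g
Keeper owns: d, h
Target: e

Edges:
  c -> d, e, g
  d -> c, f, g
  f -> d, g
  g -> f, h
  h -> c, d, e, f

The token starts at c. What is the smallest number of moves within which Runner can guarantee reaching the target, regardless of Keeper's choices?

A0 = {e}
A1: add {c} — c (Runner) has c→e.
A2 = A1; e.g. d (Keeper) can still go to f. Fixed point.
c enters the attractor at level 1, so Runner can force the target in 1 move from there.

1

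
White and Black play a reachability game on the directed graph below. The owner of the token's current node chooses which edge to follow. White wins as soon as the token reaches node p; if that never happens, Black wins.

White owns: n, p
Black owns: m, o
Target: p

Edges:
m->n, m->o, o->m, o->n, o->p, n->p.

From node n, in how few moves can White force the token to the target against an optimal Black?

A0 = {p}
A1: add {n} — n (White) has n→p.
A2 = A1; e.g. m (Black) can still go to o. Fixed point.
n enters the attractor at level 1, so White can force the target in 1 move from there.

1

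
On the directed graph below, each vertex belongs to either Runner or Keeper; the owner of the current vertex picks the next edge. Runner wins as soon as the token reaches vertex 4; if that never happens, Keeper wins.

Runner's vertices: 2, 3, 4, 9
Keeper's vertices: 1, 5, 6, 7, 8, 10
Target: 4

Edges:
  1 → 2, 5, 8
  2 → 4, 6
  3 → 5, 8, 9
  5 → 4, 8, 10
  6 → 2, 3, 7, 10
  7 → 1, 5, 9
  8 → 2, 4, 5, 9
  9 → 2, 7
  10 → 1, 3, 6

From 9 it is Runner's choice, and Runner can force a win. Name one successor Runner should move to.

A0 = {4}
A1: add {2} — 2 (Runner) has 2→4.
A2: add {9} — 9 (Runner) has 9→2.
A3: add {3} — 3 (Runner) has 3→9.
A4 = A3; e.g. 1 (Keeper) can still go to 5. Fixed point.
From 9, successor 2 is in the attractor (rank 1); the other successor 7 is not.

2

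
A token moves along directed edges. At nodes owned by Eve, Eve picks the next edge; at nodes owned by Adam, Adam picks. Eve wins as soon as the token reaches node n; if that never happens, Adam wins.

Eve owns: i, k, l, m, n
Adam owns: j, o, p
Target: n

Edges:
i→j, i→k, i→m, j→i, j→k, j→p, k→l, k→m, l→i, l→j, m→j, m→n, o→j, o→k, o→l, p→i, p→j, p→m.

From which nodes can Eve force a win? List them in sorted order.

i, k, l, m, n

A0 = {n}
A1: add {m} — m (Eve) has m→n.
A2: add {i, k} — i (Eve) has i→m; k (Eve) has k→m.
A3: add {l} — l (Eve) has l→i.
A4 = A3; e.g. j (Adam) can still go to p. Fixed point.
Eve's winning region = {i, k, l, m, n}.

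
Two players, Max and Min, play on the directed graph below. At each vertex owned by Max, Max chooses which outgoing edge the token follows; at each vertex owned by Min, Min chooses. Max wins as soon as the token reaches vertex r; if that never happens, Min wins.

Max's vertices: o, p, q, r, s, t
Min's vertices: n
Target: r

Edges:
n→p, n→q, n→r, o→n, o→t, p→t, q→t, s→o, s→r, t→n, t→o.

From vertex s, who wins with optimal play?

A0 = {r}
A1: add {s} — s (Max) has s→r.
A2 = A1; e.g. n (Min) can still go to p. Fixed point.
s ∈ A1, so Max can force the target.

Max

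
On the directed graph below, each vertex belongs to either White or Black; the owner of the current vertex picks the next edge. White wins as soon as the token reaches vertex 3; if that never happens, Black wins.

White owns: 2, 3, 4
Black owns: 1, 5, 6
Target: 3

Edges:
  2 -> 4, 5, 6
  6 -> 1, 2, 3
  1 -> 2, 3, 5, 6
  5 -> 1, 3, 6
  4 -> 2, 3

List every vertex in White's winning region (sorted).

A0 = {3}
A1: add {4} — 4 (White) has 4→3.
A2: add {2} — 2 (White) has 2→4.
A3 = A2; e.g. 1 (Black) can still go to 5. Fixed point.
White's winning region = {2, 3, 4}.

2, 3, 4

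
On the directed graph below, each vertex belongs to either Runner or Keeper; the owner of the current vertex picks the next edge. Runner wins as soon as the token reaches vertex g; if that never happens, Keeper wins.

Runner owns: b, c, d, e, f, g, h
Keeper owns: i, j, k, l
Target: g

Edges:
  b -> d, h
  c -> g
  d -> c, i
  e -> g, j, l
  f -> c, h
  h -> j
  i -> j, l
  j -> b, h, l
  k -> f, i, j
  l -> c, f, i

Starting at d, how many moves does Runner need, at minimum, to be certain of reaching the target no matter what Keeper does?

A0 = {g}
A1: add {c, e} — c (Runner) has c→g; e (Runner) has e→g.
A2: add {d, f} — d (Runner) has d→c; f (Runner) has f→c.
d enters the attractor at level 2, so Runner can force the target in 2 moves from there.

2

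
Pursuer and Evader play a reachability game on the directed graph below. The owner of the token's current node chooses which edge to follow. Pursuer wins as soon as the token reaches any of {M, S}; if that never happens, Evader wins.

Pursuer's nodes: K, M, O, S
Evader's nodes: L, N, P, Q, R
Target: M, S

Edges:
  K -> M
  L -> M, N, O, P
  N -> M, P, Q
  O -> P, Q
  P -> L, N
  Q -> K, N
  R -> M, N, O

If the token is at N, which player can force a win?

A0 = {M, S}
A1: add {K} — K (Pursuer) has K→M.
A2 = A1; e.g. L (Evader) can still go to N. Fixed point.
N never enters the attractor, so Evader can avoid the target forever.

Evader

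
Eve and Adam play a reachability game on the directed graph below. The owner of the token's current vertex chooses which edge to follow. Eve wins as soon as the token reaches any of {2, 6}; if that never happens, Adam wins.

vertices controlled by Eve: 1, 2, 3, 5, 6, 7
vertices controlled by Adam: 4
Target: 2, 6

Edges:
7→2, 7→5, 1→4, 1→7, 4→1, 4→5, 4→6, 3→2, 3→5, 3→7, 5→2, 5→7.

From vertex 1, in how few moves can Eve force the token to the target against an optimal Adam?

A0 = {2, 6}
A1: add {3, 5, 7} — 3 (Eve) has 3→2; 5 (Eve) has 5→2; 7 (Eve) has 7→2.
A2: add {1} — 1 (Eve) has 1→7.
1 enters the attractor at level 2, so Eve can force the target in 2 moves from there.

2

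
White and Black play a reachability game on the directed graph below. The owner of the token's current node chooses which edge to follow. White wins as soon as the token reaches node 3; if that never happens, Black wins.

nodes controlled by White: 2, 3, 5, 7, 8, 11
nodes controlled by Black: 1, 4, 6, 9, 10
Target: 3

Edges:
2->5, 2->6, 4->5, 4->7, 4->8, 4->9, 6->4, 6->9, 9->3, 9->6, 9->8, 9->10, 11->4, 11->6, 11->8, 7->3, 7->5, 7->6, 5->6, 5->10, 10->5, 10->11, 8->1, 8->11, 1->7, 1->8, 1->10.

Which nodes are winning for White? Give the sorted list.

3, 7

A0 = {3}
A1: add {7} — 7 (White) has 7→3.
A2 = A1; e.g. 1 (Black) can still go to 8. Fixed point.
White's winning region = {3, 7}.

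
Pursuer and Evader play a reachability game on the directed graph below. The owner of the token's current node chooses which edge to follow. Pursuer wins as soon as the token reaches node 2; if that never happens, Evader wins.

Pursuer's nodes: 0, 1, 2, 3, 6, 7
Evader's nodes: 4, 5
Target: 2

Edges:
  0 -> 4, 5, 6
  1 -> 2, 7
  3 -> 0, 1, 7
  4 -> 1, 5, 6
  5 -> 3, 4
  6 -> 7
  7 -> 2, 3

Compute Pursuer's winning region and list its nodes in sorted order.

A0 = {2}
A1: add {1, 7} — 1 (Pursuer) has 1→2; 7 (Pursuer) has 7→2.
A2: add {3, 6} — 3 (Pursuer) has 3→1; 6 (Pursuer) has 6→7.
A3: add {0} — 0 (Pursuer) has 0→6.
A4 = A3; e.g. 4 (Evader) can still go to 5. Fixed point.
Pursuer's winning region = {0, 1, 2, 3, 6, 7}.

0, 1, 2, 3, 6, 7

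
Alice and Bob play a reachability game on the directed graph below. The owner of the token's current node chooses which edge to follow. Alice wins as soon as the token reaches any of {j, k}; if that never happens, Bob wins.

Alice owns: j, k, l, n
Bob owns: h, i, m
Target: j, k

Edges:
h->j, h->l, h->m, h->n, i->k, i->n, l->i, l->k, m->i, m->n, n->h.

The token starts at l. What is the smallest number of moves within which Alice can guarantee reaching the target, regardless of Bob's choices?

1

A0 = {j, k}
A1: add {l} — l (Alice) has l→k.
A2 = A1; e.g. h (Bob) can still go to m. Fixed point.
l enters the attractor at level 1, so Alice can force the target in 1 move from there.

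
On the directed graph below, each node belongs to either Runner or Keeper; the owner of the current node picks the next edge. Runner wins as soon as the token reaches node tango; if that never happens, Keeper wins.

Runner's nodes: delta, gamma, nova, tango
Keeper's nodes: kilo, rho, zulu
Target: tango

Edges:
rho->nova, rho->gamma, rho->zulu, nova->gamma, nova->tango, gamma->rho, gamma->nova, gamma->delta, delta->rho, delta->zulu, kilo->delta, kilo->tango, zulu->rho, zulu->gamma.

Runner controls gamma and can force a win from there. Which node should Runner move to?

A0 = {tango}
A1: add {nova} — nova (Runner) has nova→tango.
A2: add {gamma} — gamma (Runner) has gamma→nova.
A3 = A2; e.g. rho (Keeper) can still go to zulu. Fixed point.
From gamma, successor nova is in the attractor (rank 1); the other successors delta, rho are not.

nova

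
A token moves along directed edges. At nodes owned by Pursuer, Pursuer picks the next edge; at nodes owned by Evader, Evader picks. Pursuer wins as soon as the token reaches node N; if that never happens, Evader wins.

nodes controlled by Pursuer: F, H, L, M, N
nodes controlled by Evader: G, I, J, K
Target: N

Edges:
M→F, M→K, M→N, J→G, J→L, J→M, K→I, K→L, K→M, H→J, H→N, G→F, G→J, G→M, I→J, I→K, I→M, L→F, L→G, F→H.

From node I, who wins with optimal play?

A0 = {N}
A1: add {H, M} — H (Pursuer) has H→N; M (Pursuer) has M→N.
A2: add {F} — F (Pursuer) has F→H.
A3: add {L} — L (Pursuer) has L→F.
A4 = A3; e.g. G (Evader) can still go to J. Fixed point.
I never enters the attractor, so Evader can avoid the target forever.

Evader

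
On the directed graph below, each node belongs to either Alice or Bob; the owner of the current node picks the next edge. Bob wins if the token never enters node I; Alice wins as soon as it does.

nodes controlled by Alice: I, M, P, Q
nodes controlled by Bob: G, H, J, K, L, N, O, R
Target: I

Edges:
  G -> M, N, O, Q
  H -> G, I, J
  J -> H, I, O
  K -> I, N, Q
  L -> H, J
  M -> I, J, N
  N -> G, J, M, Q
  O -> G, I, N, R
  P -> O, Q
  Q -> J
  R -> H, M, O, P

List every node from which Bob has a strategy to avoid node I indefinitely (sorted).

A0 = {I}
A1: add {M} — M (Alice) has M→I.
A2 = A1; e.g. G (Bob) can still go to N. Fixed point.
Alice's attractor = {I, M}; Bob avoids the target exactly from the complement.

G, H, J, K, L, N, O, P, Q, R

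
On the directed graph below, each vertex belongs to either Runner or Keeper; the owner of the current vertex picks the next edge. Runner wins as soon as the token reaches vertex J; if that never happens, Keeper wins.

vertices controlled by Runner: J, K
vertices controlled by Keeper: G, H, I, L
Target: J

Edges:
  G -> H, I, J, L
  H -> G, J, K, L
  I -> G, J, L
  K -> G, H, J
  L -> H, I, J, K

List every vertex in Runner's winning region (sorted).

A0 = {J}
A1: add {K} — K (Runner) has K→J.
A2 = A1; e.g. G (Keeper) can still go to H. Fixed point.
Runner's winning region = {J, K}.

J, K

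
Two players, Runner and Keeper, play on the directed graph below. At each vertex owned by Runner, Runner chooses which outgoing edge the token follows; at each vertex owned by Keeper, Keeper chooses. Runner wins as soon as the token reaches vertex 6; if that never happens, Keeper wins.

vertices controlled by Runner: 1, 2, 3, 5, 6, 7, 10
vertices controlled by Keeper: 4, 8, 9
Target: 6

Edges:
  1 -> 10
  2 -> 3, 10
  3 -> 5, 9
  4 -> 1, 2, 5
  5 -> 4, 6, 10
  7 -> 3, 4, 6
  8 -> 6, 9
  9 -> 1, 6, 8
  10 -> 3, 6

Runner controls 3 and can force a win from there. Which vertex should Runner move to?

A0 = {6}
A1: add {5, 7, 10} — 5 (Runner) has 5→6; 7 (Runner) has 7→6; 10 (Runner) has 10→6.
A2: add {1, 2, 3} — 1 (Runner) has 1→10; 2 (Runner) has 2→10; 3 (Runner) has 3→5.
A3: add {4} — 4 (Keeper): all of {1, 2, 5} already in.
A4 = A3; e.g. 8 (Keeper) can still go to 9. Fixed point.
From 3, successor 5 is in the attractor (rank 1); the other successor 9 is not.

5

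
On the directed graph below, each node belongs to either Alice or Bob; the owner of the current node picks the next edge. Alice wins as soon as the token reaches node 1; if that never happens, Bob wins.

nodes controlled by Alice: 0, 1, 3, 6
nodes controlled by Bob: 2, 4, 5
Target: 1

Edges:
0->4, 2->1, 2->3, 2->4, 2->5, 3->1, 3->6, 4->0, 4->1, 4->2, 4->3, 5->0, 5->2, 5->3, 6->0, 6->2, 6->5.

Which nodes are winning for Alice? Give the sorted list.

A0 = {1}
A1: add {3} — 3 (Alice) has 3→1.
A2 = A1; e.g. 0 (Alice) has no edge into A1. Fixed point.
Alice's winning region = {1, 3}.

1, 3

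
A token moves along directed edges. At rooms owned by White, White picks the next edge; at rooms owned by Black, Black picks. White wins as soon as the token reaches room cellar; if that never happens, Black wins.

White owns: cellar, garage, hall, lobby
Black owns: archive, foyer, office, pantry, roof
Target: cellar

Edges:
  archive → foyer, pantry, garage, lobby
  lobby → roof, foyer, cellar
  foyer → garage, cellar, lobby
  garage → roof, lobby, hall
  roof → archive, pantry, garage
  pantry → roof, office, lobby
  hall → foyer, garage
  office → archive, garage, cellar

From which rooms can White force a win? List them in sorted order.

A0 = {cellar}
A1: add {lobby} — lobby (White) has lobby→cellar.
A2: add {garage} — garage (White) has garage→lobby.
A3: add {foyer, hall} — foyer (Black): all of {garage, cellar, lobby} already in; hall (White) has hall→garage.
A4 = A3; e.g. roof (Black) can still go to archive. Fixed point.
White's winning region = {cellar, foyer, garage, hall, lobby}.

cellar, foyer, garage, hall, lobby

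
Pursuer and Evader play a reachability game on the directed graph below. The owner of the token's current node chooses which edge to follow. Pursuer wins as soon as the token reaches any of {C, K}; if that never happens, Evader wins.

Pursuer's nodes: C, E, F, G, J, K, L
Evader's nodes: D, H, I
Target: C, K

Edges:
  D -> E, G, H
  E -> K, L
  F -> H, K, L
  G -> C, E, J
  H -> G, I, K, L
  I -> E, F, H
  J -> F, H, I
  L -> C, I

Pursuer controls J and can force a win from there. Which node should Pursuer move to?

F

A0 = {C, K}
A1: add {E, F, G, L} — E (Pursuer) has E→K; F (Pursuer) has F→K; G (Pursuer) has G→C; L (Pursuer) has L→C.
A2: add {J} — J (Pursuer) has J→F.
A3 = A2; e.g. D (Evader) can still go to H. Fixed point.
From J, successor F is in the attractor (rank 1); the other successors H, I are not.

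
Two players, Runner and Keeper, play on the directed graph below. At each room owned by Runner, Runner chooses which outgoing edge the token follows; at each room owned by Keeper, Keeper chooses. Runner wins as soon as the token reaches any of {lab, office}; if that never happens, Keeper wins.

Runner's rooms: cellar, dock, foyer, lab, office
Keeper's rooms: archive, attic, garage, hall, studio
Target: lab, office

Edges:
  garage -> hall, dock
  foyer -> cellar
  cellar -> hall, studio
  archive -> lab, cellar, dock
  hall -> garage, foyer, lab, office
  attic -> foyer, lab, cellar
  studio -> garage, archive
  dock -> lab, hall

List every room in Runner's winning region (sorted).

dock, lab, office

A0 = {lab, office}
A1: add {dock} — dock (Runner) has dock→lab.
A2 = A1; e.g. garage (Keeper) can still go to hall. Fixed point.
Runner's winning region = {dock, lab, office}.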